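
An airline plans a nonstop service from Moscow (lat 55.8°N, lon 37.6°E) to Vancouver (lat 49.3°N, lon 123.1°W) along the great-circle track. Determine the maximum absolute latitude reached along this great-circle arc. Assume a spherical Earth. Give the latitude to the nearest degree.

The great circle lies in the plane with unit normal n̂ = (p₁ × p₂)/|p₁ × p₂|.
Here n̂_z ≈ -0.126; the vertex latitude is φ_max = arccos|n̂_z| ≈ 82.7°.

≈ 83°N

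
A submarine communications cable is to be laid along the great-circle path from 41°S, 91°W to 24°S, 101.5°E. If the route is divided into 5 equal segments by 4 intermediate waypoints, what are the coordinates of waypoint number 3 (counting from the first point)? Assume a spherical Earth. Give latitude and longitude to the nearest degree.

≈ 68°S, 121°E

Write both endpoints as unit vectors p₁, p₂ with components (cos φ cos λ, cos φ sin λ, sin φ).
The central angle between the endpoints is δ = arccos(p₁·p₂) ≈ 1.989 rad (114.0°).
Interpolate at f = 3/5 with slerp weights a = sin((1−f)δ)/sin δ ≈ 0.782, b = sin(fδ)/sin δ ≈ 1.017.
p = a·p₁ + b·p₂ ≈ (-0.196, 0.321, -0.927); φ = arcsin(p_z) ≈ -67.93°, λ = atan2(p_y, p_x) ≈ 121.36°.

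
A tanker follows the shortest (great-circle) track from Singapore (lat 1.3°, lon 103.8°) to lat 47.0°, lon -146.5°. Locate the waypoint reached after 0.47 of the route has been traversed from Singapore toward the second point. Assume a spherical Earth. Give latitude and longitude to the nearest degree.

≈ lat 35°, lon 141°

From cos δ = sin φ₁ sin φ₂ + cos φ₁ cos φ₂ cos Δλ, the central angle is δ ≈ 1.786 rad (102.3°).
Interpolate at f = 0.47 with slerp weights a = sin((1−f)δ)/sin δ ≈ 0.830, b = sin(fδ)/sin δ ≈ 0.762.
p = a·p₁ + b·p₂ ≈ (-0.631, 0.520, 0.576); φ = arcsin(p_z) ≈ 35.16°, λ = atan2(p_y, p_x) ≈ 140.54°.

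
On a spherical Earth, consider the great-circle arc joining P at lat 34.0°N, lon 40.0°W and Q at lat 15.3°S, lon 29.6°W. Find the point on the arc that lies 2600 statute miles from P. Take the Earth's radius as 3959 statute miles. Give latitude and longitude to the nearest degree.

≈ lat 3°S, lon 32°W

Write both endpoints as unit vectors p₁, p₂ with components (cos φ cos λ, cos φ sin λ, sin φ).
The central angle between the endpoints is δ = arccos(p₁·p₂) ≈ 0.878 rad (50.3°). The total great-circle distance is δ·R ≈ 0.878 × 3959 ≈ 3475 mi, so the target fraction is f = 2600/3475 ≈ 0.748.
Interpolate at f ≈ 0.748 with slerp weights a = sin((1−f)δ)/sin δ ≈ 0.285, b = sin(fδ)/sin δ ≈ 0.794.
p = a·p₁ + b·p₂ ≈ (0.847, -0.530, -0.050); φ = arcsin(p_z) ≈ -2.87°, λ = atan2(p_y, p_x) ≈ -32.05°.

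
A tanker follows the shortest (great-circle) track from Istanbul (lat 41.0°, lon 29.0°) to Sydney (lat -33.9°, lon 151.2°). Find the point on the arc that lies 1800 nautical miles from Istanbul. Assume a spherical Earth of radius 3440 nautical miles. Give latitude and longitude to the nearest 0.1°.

From cos δ = sin φ₁ sin φ₂ + cos φ₁ cos φ₂ cos Δλ, the central angle is δ ≈ 2.346 rad (134.4°). The total great-circle distance is δ·R ≈ 2.346 × 3440 ≈ 8070 nmi, so the target fraction is f = 1800/8070 ≈ 0.223.
Interpolate at f ≈ 0.223 with slerp weights a = sin((1−f)δ)/sin δ ≈ 1.356, b = sin(fδ)/sin δ ≈ 0.699.
p = a·p₁ + b·p₂ ≈ (0.386, 0.776, 0.499); φ = arcsin(p_z) ≈ 29.95°, λ = atan2(p_y, p_x) ≈ 63.54°.

≈ lat 30.0°, lon 63.5°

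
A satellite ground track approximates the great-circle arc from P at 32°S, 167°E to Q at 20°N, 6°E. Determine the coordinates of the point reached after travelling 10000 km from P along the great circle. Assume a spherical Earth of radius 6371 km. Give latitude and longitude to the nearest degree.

The haversine formula gives a central angle δ ≈ 2.778 rad (159.2°) between the endpoints. The total great-circle distance is δ·R ≈ 2.778 × 6371 ≈ 17701 km, so the target fraction is f = 10000/17701 ≈ 0.565.
Interpolate at f ≈ 0.565 with slerp weights a = sin((1−f)δ)/sin δ ≈ 2.632, b = sin(fδ)/sin δ ≈ 2.814.
p = a·p₁ + b·p₂ ≈ (0.455, 0.778, -0.432); φ = arcsin(p_z) ≈ -25.60°, λ = atan2(p_y, p_x) ≈ 59.67°.

≈ 26°S, 60°E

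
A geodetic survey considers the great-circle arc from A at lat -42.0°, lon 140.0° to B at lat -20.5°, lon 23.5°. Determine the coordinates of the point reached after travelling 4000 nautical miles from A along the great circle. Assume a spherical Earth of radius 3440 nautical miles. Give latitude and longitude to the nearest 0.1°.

≈ lat -39.4°, lon 47.2°

The haversine formula gives a central angle δ ≈ 1.647 rad (94.4°) between the endpoints. The total great-circle distance is δ·R ≈ 1.647 × 3440 ≈ 5666 nmi, so the target fraction is f = 4000/5666 ≈ 0.706.
Interpolate at f ≈ 0.706 with slerp weights a = sin((1−f)δ)/sin δ ≈ 0.467, b = sin(fδ)/sin δ ≈ 0.921.
p = a·p₁ + b·p₂ ≈ (0.525, 0.567, -0.635); φ = arcsin(p_z) ≈ -39.41°, λ = atan2(p_y, p_x) ≈ 47.20°.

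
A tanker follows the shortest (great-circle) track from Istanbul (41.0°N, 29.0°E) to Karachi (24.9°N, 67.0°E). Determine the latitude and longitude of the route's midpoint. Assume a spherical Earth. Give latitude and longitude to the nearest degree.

Convert each endpoint to a unit vector on the sphere (x = cos φ cos λ, y = cos φ sin λ, z = sin φ).
The central angle between the endpoints is δ = arccos(p₁·p₂) ≈ 0.617 rad (35.3°).
Interpolate at f = 1/2 with slerp weights a = sin((1−f)δ)/sin δ ≈ 0.525, b = sin(fδ)/sin δ ≈ 0.525.
p = a·p₁ + b·p₂ ≈ (0.532, 0.630, 0.565); φ = arcsin(p_z) ≈ 34.42°, λ = atan2(p_y, p_x) ≈ 49.81°.

≈ (34°N, 50°E)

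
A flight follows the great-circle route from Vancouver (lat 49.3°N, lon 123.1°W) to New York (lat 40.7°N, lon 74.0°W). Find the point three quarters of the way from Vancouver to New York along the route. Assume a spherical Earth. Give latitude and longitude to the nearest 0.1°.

≈ lat 44.8°N, lon 84.6°W

The haversine formula gives a central angle δ ≈ 0.613 rad (35.1°) between the endpoints.
Interpolate at f = 3/4 with slerp weights a = sin((1−f)δ)/sin δ ≈ 0.265, b = sin(fδ)/sin δ ≈ 0.771.
p = a·p₁ + b·p₂ ≈ (0.067, -0.707, 0.704); φ = arcsin(p_z) ≈ 44.75°, λ = atan2(p_y, p_x) ≈ -84.61°.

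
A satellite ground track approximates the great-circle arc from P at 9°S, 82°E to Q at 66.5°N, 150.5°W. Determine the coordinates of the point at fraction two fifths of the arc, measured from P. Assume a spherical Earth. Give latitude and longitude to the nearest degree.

≈ 33°N, 99°E

Convert each endpoint to a unit vector on the sphere (x = cos φ cos λ, y = cos φ sin λ, z = sin φ).
The central angle between the endpoints is δ = arccos(p₁·p₂) ≈ 1.964 rad (112.5°).
Interpolate at f = 2/5 with slerp weights a = sin((1−f)δ)/sin δ ≈ 1.000, b = sin(fδ)/sin δ ≈ 0.766.
p = a·p₁ + b·p₂ ≈ (-0.128, 0.828, 0.546); φ = arcsin(p_z) ≈ 33.07°, λ = atan2(p_y, p_x) ≈ 98.80°.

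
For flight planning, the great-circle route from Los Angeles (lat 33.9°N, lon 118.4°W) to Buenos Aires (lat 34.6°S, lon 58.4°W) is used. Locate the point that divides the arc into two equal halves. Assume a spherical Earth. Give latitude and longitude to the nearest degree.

≈ lat 0°N, lon 89°W

Write both endpoints as unit vectors p₁, p₂ with components (cos φ cos λ, cos φ sin λ, sin φ).
The central angle between the endpoints is δ = arccos(p₁·p₂) ≈ 1.546 rad (88.6°).
Interpolate at f = 1/2 with slerp weights a = sin((1−f)δ)/sin δ ≈ 0.698, b = sin(fδ)/sin δ ≈ 0.698.
p = a·p₁ + b·p₂ ≈ (0.026, -1.000, -0.007); φ = arcsin(p_z) ≈ -0.40°, λ = atan2(p_y, p_x) ≈ -88.54°.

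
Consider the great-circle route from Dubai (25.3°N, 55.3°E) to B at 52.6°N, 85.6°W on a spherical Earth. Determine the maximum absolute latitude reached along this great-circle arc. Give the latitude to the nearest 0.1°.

The great circle lies in the plane with unit normal n̂ = (p₁ × p₂)/|p₁ × p₂|.
Here n̂_z ≈ -0.348; the vertex latitude is φ_max = arccos|n̂_z| ≈ 69.7°.
Check via Clairaut: cos φ_max = |cos φ₁| · sin C = cos(25.3°)·sin(22.6°) ≈ 0.348, again giving ≈ 69.7°.

≈ 69.7°N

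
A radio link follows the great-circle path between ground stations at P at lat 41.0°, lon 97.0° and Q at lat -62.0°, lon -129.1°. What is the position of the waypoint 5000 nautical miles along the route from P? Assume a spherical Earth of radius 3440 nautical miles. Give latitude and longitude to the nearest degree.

Write both endpoints as unit vectors p₁, p₂ with components (cos φ cos λ, cos φ sin λ, sin φ).
The central angle between the endpoints is δ = arccos(p₁·p₂) ≈ 2.541 rad (145.6°). The total great-circle distance is δ·R ≈ 2.541 × 3440 ≈ 8741 nmi, so the target fraction is f = 5000/8741 ≈ 0.572.
Interpolate at f ≈ 0.572 with slerp weights a = sin((1−f)δ)/sin δ ≈ 1.567, b = sin(fδ)/sin δ ≈ 1.757.
p = a·p₁ + b·p₂ ≈ (-0.664, 0.533, -0.524); φ = arcsin(p_z) ≈ -31.58°, λ = atan2(p_y, p_x) ≈ 141.24°.

≈ lat -32°, lon 141°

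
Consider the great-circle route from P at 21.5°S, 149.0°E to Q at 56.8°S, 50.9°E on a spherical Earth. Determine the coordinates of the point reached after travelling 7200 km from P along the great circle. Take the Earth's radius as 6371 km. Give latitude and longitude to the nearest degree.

≈ 59°S, 73°E

Convert each endpoint to a unit vector on the sphere (x = cos φ cos λ, y = cos φ sin λ, z = sin φ).
The central angle between the endpoints is δ = arccos(p₁·p₂) ≈ 1.334 rad (76.4°). The total great-circle distance is δ·R ≈ 1.334 × 6371 ≈ 8497 km, so the target fraction is f = 7200/8497 ≈ 0.847.
Interpolate at f ≈ 0.847 with slerp weights a = sin((1−f)δ)/sin δ ≈ 0.208, b = sin(fδ)/sin δ ≈ 0.930.
p = a·p₁ + b·p₂ ≈ (0.155, 0.495, -0.855); φ = arcsin(p_z) ≈ -58.74°, λ = atan2(p_y, p_x) ≈ 72.57°.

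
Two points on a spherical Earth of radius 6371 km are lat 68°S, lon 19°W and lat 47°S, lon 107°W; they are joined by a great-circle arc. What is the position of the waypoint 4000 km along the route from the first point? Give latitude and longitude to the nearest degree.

≈ lat 56°S, lon 97°W

The haversine formula gives a central angle δ ≈ 0.813 rad (46.6°) between the endpoints. The total great-circle distance is δ·R ≈ 0.813 × 6371 ≈ 5182 km, so the target fraction is f = 4000/5182 ≈ 0.772.
Interpolate at f ≈ 0.772 with slerp weights a = sin((1−f)δ)/sin δ ≈ 0.254, b = sin(fδ)/sin δ ≈ 0.808.
p = a·p₁ + b·p₂ ≈ (-0.071, -0.558, -0.827); φ = arcsin(p_z) ≈ -55.76°, λ = atan2(p_y, p_x) ≈ -97.27°.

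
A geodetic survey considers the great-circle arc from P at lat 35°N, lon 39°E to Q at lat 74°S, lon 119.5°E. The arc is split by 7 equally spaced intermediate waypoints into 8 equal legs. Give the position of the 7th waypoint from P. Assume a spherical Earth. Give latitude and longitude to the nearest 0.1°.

≈ lat 64.7°S, lon 84.5°E

From cos δ = sin φ₁ sin φ₂ + cos φ₁ cos φ₂ cos Δλ, the central angle is δ ≈ 2.111 rad (120.9°).
Interpolate at f = 7/8 with slerp weights a = sin((1−f)δ)/sin δ ≈ 0.304, b = sin(fδ)/sin δ ≈ 1.122.
p = a·p₁ + b·p₂ ≈ (0.041, 0.426, -0.904); φ = arcsin(p_z) ≈ -64.67°, λ = atan2(p_y, p_x) ≈ 84.46°.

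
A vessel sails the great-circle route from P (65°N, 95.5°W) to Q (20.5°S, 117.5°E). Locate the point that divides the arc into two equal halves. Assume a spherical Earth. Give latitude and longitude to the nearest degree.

≈ (42°N, 139°E)

From cos δ = sin φ₁ sin φ₂ + cos φ₁ cos φ₂ cos Δλ, the central angle is δ ≈ 2.278 rad (130.5°).
Interpolate at f = 1/2 with slerp weights a = sin((1−f)δ)/sin δ ≈ 1.194, b = sin(fδ)/sin δ ≈ 1.194.
p = a·p₁ + b·p₂ ≈ (-0.565, 0.490, 0.664); φ = arcsin(p_z) ≈ 41.61°, λ = atan2(p_y, p_x) ≈ 139.07°.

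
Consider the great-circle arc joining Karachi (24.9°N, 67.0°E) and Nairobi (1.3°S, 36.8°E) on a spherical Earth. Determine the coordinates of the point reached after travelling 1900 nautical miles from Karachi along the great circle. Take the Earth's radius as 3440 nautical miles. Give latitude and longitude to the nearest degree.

Write both endpoints as unit vectors p₁, p₂ with components (cos φ cos λ, cos φ sin λ, sin φ).
The central angle between the endpoints is δ = arccos(p₁·p₂) ≈ 0.685 rad (39.3°). The total great-circle distance is δ·R ≈ 0.685 × 3440 ≈ 2358 nmi, so the target fraction is f = 1900/2358 ≈ 0.806.
Interpolate at f ≈ 0.806 with slerp weights a = sin((1−f)δ)/sin δ ≈ 0.210, b = sin(fδ)/sin δ ≈ 0.829.
p = a·p₁ + b·p₂ ≈ (0.738, 0.671, 0.069); φ = arcsin(p_z) ≈ 3.98°, λ = atan2(p_y, p_x) ≈ 42.30°.

≈ 4°N, 42°E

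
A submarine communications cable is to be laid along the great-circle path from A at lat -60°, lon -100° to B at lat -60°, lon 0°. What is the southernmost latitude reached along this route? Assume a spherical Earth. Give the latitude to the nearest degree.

The great circle lies in the plane with unit normal n̂ = (p₁ × p₂)/|p₁ × p₂|.
Here n̂_z ≈ +0.348; the vertex latitude is φ_max = arccos|n̂_z| ≈ 69.6°.
Check via Clairaut: cos φ_max = |cos φ₁| · sin C = cos(60.0°)·sin(135.9°) ≈ 0.348, again giving ≈ 69.6°.

≈ -70°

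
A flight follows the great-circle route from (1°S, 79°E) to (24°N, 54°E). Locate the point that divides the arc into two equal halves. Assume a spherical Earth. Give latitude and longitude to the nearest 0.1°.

From cos δ = sin φ₁ sin φ₂ + cos φ₁ cos φ₂ cos Δλ, the central angle is δ ≈ 0.608 rad (34.8°).
Interpolate at f = 1/2 with slerp weights a = sin((1−f)δ)/sin δ ≈ 0.524, b = sin(fδ)/sin δ ≈ 0.524.
p = a·p₁ + b·p₂ ≈ (0.381, 0.902, 0.204); φ = arcsin(p_z) ≈ 11.77°, λ = atan2(p_y, p_x) ≈ 67.07°.

≈ (11.8°N, 67.1°E)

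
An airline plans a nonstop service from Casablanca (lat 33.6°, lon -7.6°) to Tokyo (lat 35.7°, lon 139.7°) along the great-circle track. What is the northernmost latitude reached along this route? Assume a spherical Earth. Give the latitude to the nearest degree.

≈ 68°

The great circle lies in the plane with unit normal n̂ = (p₁ × p₂)/|p₁ × p₂|.
Here n̂_z ≈ +0.377; the vertex latitude is φ_max = arccos|n̂_z| ≈ 67.9°.
Check via Clairaut: cos φ_max = |cos φ₁| · sin C = cos(33.6°)·sin(26.9°) ≈ 0.377, again giving ≈ 67.9°.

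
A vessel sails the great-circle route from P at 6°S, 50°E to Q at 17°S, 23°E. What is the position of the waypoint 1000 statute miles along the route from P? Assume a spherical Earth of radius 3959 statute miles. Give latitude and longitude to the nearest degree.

≈ 12°S, 37°E

Write both endpoints as unit vectors p₁, p₂ with components (cos φ cos λ, cos φ sin λ, sin φ).
The central angle between the endpoints is δ = arccos(p₁·p₂) ≈ 0.499 rad (28.6°). The total great-circle distance is δ·R ≈ 0.499 × 3959 ≈ 1976 mi, so the target fraction is f = 1000/1976 ≈ 0.506.
Interpolate at f ≈ 0.506 with slerp weights a = sin((1−f)δ)/sin δ ≈ 0.510, b = sin(fδ)/sin δ ≈ 0.522.
p = a·p₁ + b·p₂ ≈ (0.786, 0.584, -0.206); φ = arcsin(p_z) ≈ -11.88°, λ = atan2(p_y, p_x) ≈ 36.61°.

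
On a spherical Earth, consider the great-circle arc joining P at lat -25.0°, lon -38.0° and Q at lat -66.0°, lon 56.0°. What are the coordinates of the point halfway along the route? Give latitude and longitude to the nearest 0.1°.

≈ lat -54.1°, lon -13.2°

Write both endpoints as unit vectors p₁, p₂ with components (cos φ cos λ, cos φ sin λ, sin φ).
The central angle between the endpoints is δ = arccos(p₁·p₂) ≈ 1.202 rad (68.9°).
Interpolate at f = 1/2 with slerp weights a = sin((1−f)δ)/sin δ ≈ 0.606, b = sin(fδ)/sin δ ≈ 0.606.
p = a·p₁ + b·p₂ ≈ (0.571, -0.134, -0.810); φ = arcsin(p_z) ≈ -54.10°, λ = atan2(p_y, p_x) ≈ -13.20°.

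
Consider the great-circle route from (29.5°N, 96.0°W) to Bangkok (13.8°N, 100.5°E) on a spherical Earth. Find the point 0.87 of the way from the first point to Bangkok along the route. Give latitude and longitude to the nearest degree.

Convert each endpoint to a unit vector on the sphere (x = cos φ cos λ, y = cos φ sin λ, z = sin φ).
The central angle between the endpoints is δ = arccos(p₁·p₂) ≈ 2.336 rad (133.9°).
Interpolate at f = 0.87 with slerp weights a = sin((1−f)δ)/sin δ ≈ 0.415, b = sin(fδ)/sin δ ≈ 1.242.
p = a·p₁ + b·p₂ ≈ (-0.257, 0.827, 0.500); φ = arcsin(p_z) ≈ 30.03°, λ = atan2(p_y, p_x) ≈ 107.30°.

≈ (30°N, 107°E)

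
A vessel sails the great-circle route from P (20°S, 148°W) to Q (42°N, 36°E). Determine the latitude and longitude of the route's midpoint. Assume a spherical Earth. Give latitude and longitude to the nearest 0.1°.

≈ (57.9°N, 162.6°W)

Write both endpoints as unit vectors p₁, p₂ with components (cos φ cos λ, cos φ sin λ, sin φ).
The central angle between the endpoints is δ = arccos(p₁·p₂) ≈ 2.753 rad (157.7°).
Interpolate at f = 1/2 with slerp weights a = sin((1−f)δ)/sin δ ≈ 2.590, b = sin(fδ)/sin δ ≈ 2.590.
p = a·p₁ + b·p₂ ≈ (-0.507, -0.158, 0.847); φ = arcsin(p_z) ≈ 57.92°, λ = atan2(p_y, p_x) ≈ -162.65°.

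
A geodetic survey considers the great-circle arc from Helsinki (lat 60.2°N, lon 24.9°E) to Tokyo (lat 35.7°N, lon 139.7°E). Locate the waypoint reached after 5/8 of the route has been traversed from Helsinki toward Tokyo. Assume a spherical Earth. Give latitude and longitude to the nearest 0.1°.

≈ lat 57.1°N, lon 116.7°E

Convert each endpoint to a unit vector on the sphere (x = cos φ cos λ, y = cos φ sin λ, z = sin φ).
The central angle between the endpoints is δ = arccos(p₁·p₂) ≈ 1.227 rad (70.3°).
Interpolate at f = 5/8 with slerp weights a = sin((1−f)δ)/sin δ ≈ 0.472, b = sin(fδ)/sin δ ≈ 0.737.
p = a·p₁ + b·p₂ ≈ (-0.244, 0.486, 0.839); φ = arcsin(p_z) ≈ 57.07°, λ = atan2(p_y, p_x) ≈ 116.66°.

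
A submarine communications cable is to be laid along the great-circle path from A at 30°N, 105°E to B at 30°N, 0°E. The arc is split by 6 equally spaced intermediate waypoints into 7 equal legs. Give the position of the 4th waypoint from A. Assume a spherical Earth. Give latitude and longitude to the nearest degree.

≈ 43°N, 44°E

Write both endpoints as unit vectors p₁, p₂ with components (cos φ cos λ, cos φ sin λ, sin φ).
The central angle between the endpoints is δ = arccos(p₁·p₂) ≈ 1.515 rad (86.8°).
Interpolate at f = 4/7 with slerp weights a = sin((1−f)δ)/sin δ ≈ 0.606, b = sin(fδ)/sin δ ≈ 0.763.
p = a·p₁ + b·p₂ ≈ (0.525, 0.507, 0.684); φ = arcsin(p_z) ≈ 43.17°, λ = atan2(p_y, p_x) ≈ 43.99°.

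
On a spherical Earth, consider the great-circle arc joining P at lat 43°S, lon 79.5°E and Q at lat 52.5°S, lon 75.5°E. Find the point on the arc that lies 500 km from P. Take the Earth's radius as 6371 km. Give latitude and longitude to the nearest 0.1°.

≈ lat 47.3°S, lon 77.9°E

Write both endpoints as unit vectors p₁, p₂ with components (cos φ cos λ, cos φ sin λ, sin φ).
The central angle between the endpoints is δ = arccos(p₁·p₂) ≈ 0.172 rad (9.9°). The total great-circle distance is δ·R ≈ 0.172 × 6371 ≈ 1097 km, so the target fraction is f = 500/1097 ≈ 0.456.
Interpolate at f ≈ 0.456 with slerp weights a = sin((1−f)δ)/sin δ ≈ 0.546, b = sin(fδ)/sin δ ≈ 0.457.
p = a·p₁ + b·p₂ ≈ (0.143, 0.662, -0.735); φ = arcsin(p_z) ≈ -47.35°, λ = atan2(p_y, p_x) ≈ 77.86°.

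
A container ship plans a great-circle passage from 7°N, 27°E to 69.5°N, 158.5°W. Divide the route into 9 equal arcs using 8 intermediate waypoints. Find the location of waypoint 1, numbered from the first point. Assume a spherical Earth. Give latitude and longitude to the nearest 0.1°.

The haversine formula gives a central angle δ ≈ 1.805 rad (103.4°) between the endpoints.
Interpolate at f = 1/9 with slerp weights a = sin((1−f)δ)/sin δ ≈ 1.027, b = sin(fδ)/sin δ ≈ 0.205.
p = a·p₁ + b·p₂ ≈ (0.842, 0.437, 0.317); φ = arcsin(p_z) ≈ 18.48°, λ = atan2(p_y, p_x) ≈ 27.42°.

≈ 18.5°N, 27.4°E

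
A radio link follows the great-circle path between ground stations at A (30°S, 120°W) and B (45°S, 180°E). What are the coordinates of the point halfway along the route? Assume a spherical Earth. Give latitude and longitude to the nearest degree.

≈ (41°S, 147°W)

Write both endpoints as unit vectors p₁, p₂ with components (cos φ cos λ, cos φ sin λ, sin φ).
The central angle between the endpoints is δ = arccos(p₁·p₂) ≈ 0.850 rad (48.7°).
Interpolate at f = 1/2 with slerp weights a = sin((1−f)δ)/sin δ ≈ 0.549, b = sin(fδ)/sin δ ≈ 0.549.
p = a·p₁ + b·p₂ ≈ (-0.626, -0.412, -0.663); φ = arcsin(p_z) ≈ -41.49°, λ = atan2(p_y, p_x) ≈ -146.66°.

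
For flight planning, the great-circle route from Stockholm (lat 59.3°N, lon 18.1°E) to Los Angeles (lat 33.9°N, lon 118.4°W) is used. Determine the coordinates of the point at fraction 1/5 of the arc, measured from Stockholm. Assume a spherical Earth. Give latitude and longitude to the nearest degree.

≈ lat 70°N, lon 10°W

Write both endpoints as unit vectors p₁, p₂ with components (cos φ cos λ, cos φ sin λ, sin φ).
The central angle between the endpoints is δ = arccos(p₁·p₂) ≈ 1.398 rad (80.1°).
Interpolate at f = 1/5 with slerp weights a = sin((1−f)δ)/sin δ ≈ 0.913, b = sin(fδ)/sin δ ≈ 0.280.
p = a·p₁ + b·p₂ ≈ (0.332, -0.060, 0.941); φ = arcsin(p_z) ≈ 70.26°, λ = atan2(p_y, p_x) ≈ -10.18°.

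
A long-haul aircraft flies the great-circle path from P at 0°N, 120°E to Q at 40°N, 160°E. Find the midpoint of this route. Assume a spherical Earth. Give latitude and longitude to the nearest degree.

Write both endpoints as unit vectors p₁, p₂ with components (cos φ cos λ, cos φ sin λ, sin φ).
The central angle between the endpoints is δ = arccos(p₁·p₂) ≈ 0.944 rad (54.1°).
Interpolate at f = 1/2 with slerp weights a = sin((1−f)δ)/sin δ ≈ 0.561, b = sin(fδ)/sin δ ≈ 0.561.
p = a·p₁ + b·p₂ ≈ (-0.685, 0.633, 0.361); φ = arcsin(p_z) ≈ 21.15°, λ = atan2(p_y, p_x) ≈ 137.24°.

≈ 21°N, 137°E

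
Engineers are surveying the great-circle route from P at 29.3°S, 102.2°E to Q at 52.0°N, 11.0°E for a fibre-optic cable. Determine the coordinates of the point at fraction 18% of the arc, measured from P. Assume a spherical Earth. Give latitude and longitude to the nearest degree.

Convert each endpoint to a unit vector on the sphere (x = cos φ cos λ, y = cos φ sin λ, z = sin φ).
The central angle between the endpoints is δ = arccos(p₁·p₂) ≈ 1.979 rad (113.4°).
Interpolate at f = 0.18 with slerp weights a = sin((1−f)δ)/sin δ ≈ 1.088, b = sin(fδ)/sin δ ≈ 0.380.
p = a·p₁ + b·p₂ ≈ (0.029, 0.972, -0.233); φ = arcsin(p_z) ≈ -13.48°, λ = atan2(p_y, p_x) ≈ 88.29°.

≈ 13°S, 88°E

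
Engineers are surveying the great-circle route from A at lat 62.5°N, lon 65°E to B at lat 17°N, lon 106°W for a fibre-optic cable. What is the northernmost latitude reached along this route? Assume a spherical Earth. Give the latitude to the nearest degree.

The great circle lies in the plane with unit normal n̂ = (p₁ × p₂)/|p₁ × p₂|.
Here n̂_z ≈ -0.070; the vertex latitude is φ_max = arccos|n̂_z| ≈ 86.0°.

≈ 86°N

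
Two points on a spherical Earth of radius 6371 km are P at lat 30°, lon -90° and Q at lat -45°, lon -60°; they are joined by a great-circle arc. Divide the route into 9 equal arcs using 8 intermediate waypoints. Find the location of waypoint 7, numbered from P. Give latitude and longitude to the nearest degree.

≈ lat -29°, lon -69°

Write both endpoints as unit vectors p₁, p₂ with components (cos φ cos λ, cos φ sin λ, sin φ).
The central angle between the endpoints is δ = arccos(p₁·p₂) ≈ 1.393 rad (79.8°).
Interpolate at f = 7/9 with slerp weights a = sin((1−f)δ)/sin δ ≈ 0.310, b = sin(fδ)/sin δ ≈ 0.898.
p = a·p₁ + b·p₂ ≈ (0.317, -0.818, -0.480); φ = arcsin(p_z) ≈ -28.69°, λ = atan2(p_y, p_x) ≈ -68.79°.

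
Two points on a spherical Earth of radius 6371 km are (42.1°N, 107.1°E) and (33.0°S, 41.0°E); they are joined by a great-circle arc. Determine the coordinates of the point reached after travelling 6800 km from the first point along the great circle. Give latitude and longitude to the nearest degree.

≈ (5°S, 64°E)

Convert each endpoint to a unit vector on the sphere (x = cos φ cos λ, y = cos φ sin λ, z = sin φ).
The central angle between the endpoints is δ = arccos(p₁·p₂) ≈ 1.684 rad (96.5°). The total great-circle distance is δ·R ≈ 1.684 × 6371 ≈ 10729 km, so the target fraction is f = 6800/10729 ≈ 0.634.
Interpolate at f ≈ 0.634 with slerp weights a = sin((1−f)δ)/sin δ ≈ 0.582, b = sin(fδ)/sin δ ≈ 0.882.
p = a·p₁ + b·p₂ ≈ (0.431, 0.898, -0.090); φ = arcsin(p_z) ≈ -5.16°, λ = atan2(p_y, p_x) ≈ 64.36°.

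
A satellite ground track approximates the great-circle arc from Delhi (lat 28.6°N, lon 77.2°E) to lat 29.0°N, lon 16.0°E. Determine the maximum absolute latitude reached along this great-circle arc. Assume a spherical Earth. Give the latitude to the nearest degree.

The great circle lies in the plane with unit normal n̂ = (p₁ × p₂)/|p₁ × p₂|.
Here n̂_z ≈ -0.843; the vertex latitude is φ_max = arccos|n̂_z| ≈ 32.6°.
Check via Clairaut: cos φ_max = |cos φ₁| · sin C = cos(28.6°)·sin(73.7°) ≈ 0.843, again giving ≈ 32.6°.

≈ 33°N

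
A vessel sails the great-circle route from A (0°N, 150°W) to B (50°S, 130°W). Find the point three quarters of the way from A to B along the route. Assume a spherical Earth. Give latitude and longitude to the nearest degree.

From cos δ = sin φ₁ sin φ₂ + cos φ₁ cos φ₂ cos Δλ, the central angle is δ ≈ 0.922 rad (52.8°).
Interpolate at f = 3/4 with slerp weights a = sin((1−f)δ)/sin δ ≈ 0.287, b = sin(fδ)/sin δ ≈ 0.800.
p = a·p₁ + b·p₂ ≈ (-0.579, -0.537, -0.613); φ = arcsin(p_z) ≈ -37.81°, λ = atan2(p_y, p_x) ≈ -137.13°.

≈ (38°S, 137°W)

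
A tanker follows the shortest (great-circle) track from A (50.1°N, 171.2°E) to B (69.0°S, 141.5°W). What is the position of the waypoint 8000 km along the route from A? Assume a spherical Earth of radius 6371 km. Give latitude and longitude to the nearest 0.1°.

≈ (19.9°S, 170.0°W)

Convert each endpoint to a unit vector on the sphere (x = cos φ cos λ, y = cos φ sin λ, z = sin φ).
The central angle between the endpoints is δ = arccos(p₁·p₂) ≈ 2.166 rad (124.1°). The total great-circle distance is δ·R ≈ 2.166 × 6371 ≈ 13797 km, so the target fraction is f = 8000/13797 ≈ 0.580.
Interpolate at f ≈ 0.580 with slerp weights a = sin((1−f)δ)/sin δ ≈ 0.953, b = sin(fδ)/sin δ ≈ 1.148.
p = a·p₁ + b·p₂ ≈ (-0.926, -0.163, -0.340); φ = arcsin(p_z) ≈ -19.90°, λ = atan2(p_y, p_x) ≈ -170.04°.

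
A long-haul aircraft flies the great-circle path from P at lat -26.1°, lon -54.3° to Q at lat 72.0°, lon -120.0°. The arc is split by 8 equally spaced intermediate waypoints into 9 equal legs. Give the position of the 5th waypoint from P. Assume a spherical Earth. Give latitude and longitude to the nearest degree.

The haversine formula gives a central angle δ ≈ 1.880 rad (107.7°) between the endpoints.
Interpolate at f = 5/9 with slerp weights a = sin((1−f)δ)/sin δ ≈ 0.779, b = sin(fδ)/sin δ ≈ 0.908.
p = a·p₁ + b·p₂ ≈ (0.268, -0.811, 0.521); φ = arcsin(p_z) ≈ 31.38°, λ = atan2(p_y, p_x) ≈ -71.72°.

≈ lat 31°, lon -72°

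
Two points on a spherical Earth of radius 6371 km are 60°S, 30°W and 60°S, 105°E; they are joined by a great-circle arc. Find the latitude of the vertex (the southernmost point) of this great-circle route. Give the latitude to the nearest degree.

≈ 78°S

The great circle lies in the plane with unit normal n̂ = (p₁ × p₂)/|p₁ × p₂|.
Here n̂_z ≈ +0.216; the vertex latitude is φ_max = arccos|n̂_z| ≈ 77.5°.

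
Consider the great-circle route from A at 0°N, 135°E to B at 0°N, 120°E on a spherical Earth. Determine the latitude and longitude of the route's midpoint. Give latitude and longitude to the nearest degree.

≈ 0°N, 127°E

Write both endpoints as unit vectors p₁, p₂ with components (cos φ cos λ, cos φ sin λ, sin φ).
The central angle between the endpoints is δ = arccos(p₁·p₂) ≈ 0.262 rad (15.0°).
Interpolate at f = 1/2 with slerp weights a = sin((1−f)δ)/sin δ ≈ 0.504, b = sin(fδ)/sin δ ≈ 0.504.
p = a·p₁ + b·p₂ ≈ (-0.609, 0.793, 0.000); φ = arcsin(p_z) ≈ 0.00°, λ = atan2(p_y, p_x) ≈ 127.50°.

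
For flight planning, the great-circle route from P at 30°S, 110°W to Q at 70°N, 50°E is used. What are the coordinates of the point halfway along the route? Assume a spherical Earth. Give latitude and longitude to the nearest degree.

≈ 38°N, 98°W

The haversine formula gives a central angle δ ≈ 2.416 rad (138.4°) between the endpoints.
Interpolate at f = 1/2 with slerp weights a = sin((1−f)δ)/sin δ ≈ 1.409, b = sin(fδ)/sin δ ≈ 1.409.
p = a·p₁ + b·p₂ ≈ (-0.108, -0.778, 0.620); φ = arcsin(p_z) ≈ 38.28°, λ = atan2(p_y, p_x) ≈ -97.88°.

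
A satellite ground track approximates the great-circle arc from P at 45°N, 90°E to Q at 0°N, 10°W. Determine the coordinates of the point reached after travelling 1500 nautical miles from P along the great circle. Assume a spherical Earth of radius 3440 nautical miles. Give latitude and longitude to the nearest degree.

Convert each endpoint to a unit vector on the sphere (x = cos φ cos λ, y = cos φ sin λ, z = sin φ).
The central angle between the endpoints is δ = arccos(p₁·p₂) ≈ 1.694 rad (97.1°). The total great-circle distance is δ·R ≈ 1.694 × 3440 ≈ 5827 nmi, so the target fraction is f = 1500/5827 ≈ 0.257.
Interpolate at f ≈ 0.257 with slerp weights a = sin((1−f)δ)/sin δ ≈ 0.959, b = sin(fδ)/sin δ ≈ 0.426.
p = a·p₁ + b·p₂ ≈ (0.419, 0.604, 0.678); φ = arcsin(p_z) ≈ 42.68°, λ = atan2(p_y, p_x) ≈ 55.24°.

≈ 43°N, 55°E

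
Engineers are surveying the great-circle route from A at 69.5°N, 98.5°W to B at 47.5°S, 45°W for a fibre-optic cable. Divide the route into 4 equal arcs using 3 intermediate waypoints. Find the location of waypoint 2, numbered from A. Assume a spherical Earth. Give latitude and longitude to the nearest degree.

Convert each endpoint to a unit vector on the sphere (x = cos φ cos λ, y = cos φ sin λ, z = sin φ).
The central angle between the endpoints is δ = arccos(p₁·p₂) ≈ 2.153 rad (123.4°).
Interpolate at f = 2/4 with slerp weights a = sin((1−f)δ)/sin δ ≈ 1.054, b = sin(fδ)/sin δ ≈ 1.054.
p = a·p₁ + b·p₂ ≈ (0.449, -0.869, 0.210); φ = arcsin(p_z) ≈ 12.13°, λ = atan2(p_y, p_x) ≈ -62.67°.

≈ 12°N, 63°W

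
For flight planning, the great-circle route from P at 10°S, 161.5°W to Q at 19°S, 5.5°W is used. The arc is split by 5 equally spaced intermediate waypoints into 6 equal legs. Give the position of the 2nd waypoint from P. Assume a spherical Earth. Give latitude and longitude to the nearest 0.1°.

Convert each endpoint to a unit vector on the sphere (x = cos φ cos λ, y = cos φ sin λ, z = sin φ).
The central angle between the endpoints is δ = arccos(p₁·p₂) ≈ 2.488 rad (142.6°).
Interpolate at f = 2/6 with slerp weights a = sin((1−f)δ)/sin δ ≈ 1.639, b = sin(fδ)/sin δ ≈ 1.214.
p = a·p₁ + b·p₂ ≈ (-0.389, -0.622, -0.680); φ = arcsin(p_z) ≈ -42.82°, λ = atan2(p_y, p_x) ≈ -121.98°.

≈ 42.8°S, 122.0°W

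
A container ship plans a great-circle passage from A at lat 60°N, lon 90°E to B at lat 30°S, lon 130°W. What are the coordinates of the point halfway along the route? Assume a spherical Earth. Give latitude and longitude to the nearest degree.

≈ lat 32°N, lon 164°W

Convert each endpoint to a unit vector on the sphere (x = cos φ cos λ, y = cos φ sin λ, z = sin φ).
The central angle between the endpoints is δ = arccos(p₁·p₂) ≈ 2.441 rad (139.9°).
Interpolate at f = 1/2 with slerp weights a = sin((1−f)δ)/sin δ ≈ 1.458, b = sin(fδ)/sin δ ≈ 1.458.
p = a·p₁ + b·p₂ ≈ (-0.812, -0.238, 0.534); φ = arcsin(p_z) ≈ 32.25°, λ = atan2(p_y, p_x) ≈ -163.64°.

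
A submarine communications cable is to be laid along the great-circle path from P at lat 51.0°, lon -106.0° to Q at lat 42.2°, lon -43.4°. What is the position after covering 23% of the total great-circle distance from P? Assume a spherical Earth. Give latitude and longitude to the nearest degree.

≈ lat 52°, lon -90°

Write both endpoints as unit vectors p₁, p₂ with components (cos φ cos λ, cos φ sin λ, sin φ).
The central angle between the endpoints is δ = arccos(p₁·p₂) ≈ 0.743 rad (42.6°).
Interpolate at f = 0.23 with slerp weights a = sin((1−f)δ)/sin δ ≈ 0.800, b = sin(fδ)/sin δ ≈ 0.251.
p = a·p₁ + b·p₂ ≈ (-0.004, -0.612, 0.791); φ = arcsin(p_z) ≈ 52.26°, λ = atan2(p_y, p_x) ≈ -90.33°.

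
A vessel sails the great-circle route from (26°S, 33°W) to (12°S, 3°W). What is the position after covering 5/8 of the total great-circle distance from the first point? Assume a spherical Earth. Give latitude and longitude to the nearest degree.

Convert each endpoint to a unit vector on the sphere (x = cos φ cos λ, y = cos φ sin λ, z = sin φ).
The central angle between the endpoints is δ = arccos(p₁·p₂) ≈ 0.550 rad (31.5°).
Interpolate at f = 5/8 with slerp weights a = sin((1−f)δ)/sin δ ≈ 0.392, b = sin(fδ)/sin δ ≈ 0.645.
p = a·p₁ + b·p₂ ≈ (0.925, -0.225, -0.306); φ = arcsin(p_z) ≈ -17.81°, λ = atan2(p_y, p_x) ≈ -13.66°.

≈ (18°S, 14°W)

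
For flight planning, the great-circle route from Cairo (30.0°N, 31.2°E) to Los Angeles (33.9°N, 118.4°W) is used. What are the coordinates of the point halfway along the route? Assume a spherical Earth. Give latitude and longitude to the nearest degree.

Write both endpoints as unit vectors p₁, p₂ with components (cos φ cos λ, cos φ sin λ, sin φ).
The central angle between the endpoints is δ = arccos(p₁·p₂) ≈ 1.919 rad (109.9°).
Interpolate at f = 1/2 with slerp weights a = sin((1−f)δ)/sin δ ≈ 0.871, b = sin(fδ)/sin δ ≈ 0.871.
p = a·p₁ + b·p₂ ≈ (0.301, -0.245, 0.921); φ = arcsin(p_z) ≈ 67.14°, λ = atan2(p_y, p_x) ≈ -39.13°.

≈ 67°N, 39°W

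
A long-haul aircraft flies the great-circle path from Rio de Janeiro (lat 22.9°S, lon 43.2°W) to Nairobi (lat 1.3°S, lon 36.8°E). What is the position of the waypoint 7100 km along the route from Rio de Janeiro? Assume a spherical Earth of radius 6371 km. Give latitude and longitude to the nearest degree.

≈ lat 8°S, lon 22°E

Write both endpoints as unit vectors p₁, p₂ with components (cos φ cos λ, cos φ sin λ, sin φ).
The central angle between the endpoints is δ = arccos(p₁·p₂) ≈ 1.401 rad (80.3°). The total great-circle distance is δ·R ≈ 1.401 × 6371 ≈ 8927 km, so the target fraction is f = 7100/8927 ≈ 0.795.
Interpolate at f ≈ 0.795 with slerp weights a = sin((1−f)δ)/sin δ ≈ 0.287, b = sin(fδ)/sin δ ≈ 0.911.
p = a·p₁ + b·p₂ ≈ (0.922, 0.364, -0.132); φ = arcsin(p_z) ≈ -7.61°, λ = atan2(p_y, p_x) ≈ 21.57°.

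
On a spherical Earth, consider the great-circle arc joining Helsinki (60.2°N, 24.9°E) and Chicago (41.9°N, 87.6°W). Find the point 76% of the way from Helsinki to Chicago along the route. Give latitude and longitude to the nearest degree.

≈ (54°N, 74°W)

Convert each endpoint to a unit vector on the sphere (x = cos φ cos λ, y = cos φ sin λ, z = sin φ).
The central angle between the endpoints is δ = arccos(p₁·p₂) ≈ 1.117 rad (64.0°).
Interpolate at f = 0.76 with slerp weights a = sin((1−f)δ)/sin δ ≈ 0.295, b = sin(fδ)/sin δ ≈ 0.835.
p = a·p₁ + b·p₂ ≈ (0.159, -0.559, 0.814); φ = arcsin(p_z) ≈ 54.44°, λ = atan2(p_y, p_x) ≈ -74.14°.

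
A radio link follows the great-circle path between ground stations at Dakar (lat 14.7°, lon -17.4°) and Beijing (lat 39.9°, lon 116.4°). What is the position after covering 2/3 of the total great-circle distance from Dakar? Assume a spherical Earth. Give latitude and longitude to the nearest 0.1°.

The haversine formula gives a central angle δ ≈ 1.929 rad (110.5°) between the endpoints.
Interpolate at f = 2/3 with slerp weights a = sin((1−f)δ)/sin δ ≈ 0.640, b = sin(fδ)/sin δ ≈ 1.025.
p = a·p₁ + b·p₂ ≈ (0.241, 0.519, 0.820); φ = arcsin(p_z) ≈ 55.08°, λ = atan2(p_y, p_x) ≈ 65.05°.

≈ lat 55.1°, lon 65.1°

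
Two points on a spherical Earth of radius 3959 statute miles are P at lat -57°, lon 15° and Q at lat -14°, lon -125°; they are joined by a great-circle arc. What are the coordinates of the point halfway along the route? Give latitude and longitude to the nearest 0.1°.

≈ lat -58.8°, lon -92.7°

From cos δ = sin φ₁ sin φ₂ + cos φ₁ cos φ₂ cos Δλ, the central angle is δ ≈ 1.774 rad (101.6°).
Interpolate at f = 1/2 with slerp weights a = sin((1−f)δ)/sin δ ≈ 0.792, b = sin(fδ)/sin δ ≈ 0.792.
p = a·p₁ + b·p₂ ≈ (-0.024, -0.518, -0.855); φ = arcsin(p_z) ≈ -58.79°, λ = atan2(p_y, p_x) ≈ -92.67°.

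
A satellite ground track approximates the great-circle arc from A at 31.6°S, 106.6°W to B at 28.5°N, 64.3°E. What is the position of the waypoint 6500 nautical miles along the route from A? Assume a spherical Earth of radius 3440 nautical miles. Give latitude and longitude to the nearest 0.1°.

Convert each endpoint to a unit vector on the sphere (x = cos φ cos λ, y = cos φ sin λ, z = sin φ).
The central angle between the endpoints is δ = arccos(p₁·p₂) ≈ 2.994 rad (171.5°). The total great-circle distance is δ·R ≈ 2.994 × 3440 ≈ 10299 nmi, so the target fraction is f = 6500/10299 ≈ 0.631.
Interpolate at f ≈ 0.631 with slerp weights a = sin((1−f)δ)/sin δ ≈ 6.070, b = sin(fδ)/sin δ ≈ 6.454.
p = a·p₁ + b·p₂ ≈ (0.983, 0.156, -0.101); φ = arcsin(p_z) ≈ -5.81°, λ = atan2(p_y, p_x) ≈ 9.02°.

≈ 5.8°S, 9.0°E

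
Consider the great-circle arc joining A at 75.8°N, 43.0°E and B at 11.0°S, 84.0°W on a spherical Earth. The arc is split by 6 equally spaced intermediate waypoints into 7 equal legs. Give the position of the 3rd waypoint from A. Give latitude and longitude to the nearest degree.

≈ 50°N, 67°W

Convert each endpoint to a unit vector on the sphere (x = cos φ cos λ, y = cos φ sin λ, z = sin φ).
The central angle between the endpoints is δ = arccos(p₁·p₂) ≈ 1.907 rad (109.3°).
Interpolate at f = 3/7 with slerp weights a = sin((1−f)δ)/sin δ ≈ 0.939, b = sin(fδ)/sin δ ≈ 0.773.
p = a·p₁ + b·p₂ ≈ (0.248, -0.597, 0.763); φ = arcsin(p_z) ≈ 49.73°, λ = atan2(p_y, p_x) ≈ -67.47°.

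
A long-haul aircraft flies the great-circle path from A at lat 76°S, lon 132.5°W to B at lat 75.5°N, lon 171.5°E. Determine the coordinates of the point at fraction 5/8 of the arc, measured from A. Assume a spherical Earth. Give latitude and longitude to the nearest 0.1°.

≈ lat 18.9°N, lon 163.4°W

Convert each endpoint to a unit vector on the sphere (x = cos φ cos λ, y = cos φ sin λ, z = sin φ).
The central angle between the endpoints is δ = arccos(p₁·p₂) ≈ 2.703 rad (154.9°).
Interpolate at f = 5/8 with slerp weights a = sin((1−f)δ)/sin δ ≈ 2.001, b = sin(fδ)/sin δ ≈ 2.340.
p = a·p₁ + b·p₂ ≈ (-0.906, -0.270, 0.325); φ = arcsin(p_z) ≈ 18.94°, λ = atan2(p_y, p_x) ≈ -163.40°.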